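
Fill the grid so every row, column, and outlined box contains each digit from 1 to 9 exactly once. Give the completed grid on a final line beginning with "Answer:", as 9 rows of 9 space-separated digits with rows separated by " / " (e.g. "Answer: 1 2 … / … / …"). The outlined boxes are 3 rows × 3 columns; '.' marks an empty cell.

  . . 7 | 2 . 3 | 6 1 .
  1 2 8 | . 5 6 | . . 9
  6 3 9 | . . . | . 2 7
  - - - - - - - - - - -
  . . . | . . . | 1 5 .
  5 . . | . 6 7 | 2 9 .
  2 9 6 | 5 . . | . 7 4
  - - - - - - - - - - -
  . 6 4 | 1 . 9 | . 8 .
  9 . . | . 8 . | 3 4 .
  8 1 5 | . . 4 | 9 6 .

Step 1. [r6c5∈{1,3}] row 6 places 3 nowhere but r6c5. So r6c5=3.
Step 2. [r3c7∈{4,5,8}] row 3 places 5 nowhere but r3c7 ⇒ r3c7=5.
Step 3. [r9c9∈{2}] r9c9 has the single candidate 2, so r9c9=2.
Step 4. [r2c4∈{4,7}] row 2 places 7 nowhere but r2c4 ⇒ r2c4=7.
Step 5. [r6c7∈{8}] r6c7 has the single candidate 8 ⇒ r6c7=8.
Step 6. [r1c1∈{4}] r1c1's peers cover all but 4. So r1c1=4.
Step 7. [r4c4∈{4,8,9}] in col 4, 9 fits only at r4c4. So r4c4=9.
Step 8. [r7c5∈{2,7}] across row 7, 2 lands solely at r7c5 ⇒ r7c5=2.
Step 9. [r4c3∈{3}] r4c3 is down to just 3. So r4c3=3.
Step 10. [r4c5∈{4}] r4c5 has the single candidate 4. So r4c5=4.
Step 11. [r5c4∈{8}] r5c4 has the single candidate 8. So r5c4=8.
Step 12. [r4c1∈{7}] only 7 remains possible at r4c1. So r4c1=7.
Step 13. [r3c5∈{1}] r3c5 has the single candidate 1. So r3c5=1.
Step 14. [r7c9∈{5}] r7c9 is down to just 5 ⇒ r7c9=5.
Step 15. [r3c6∈{8}] only 8 remains possible at r3c6 ⇒ r3c6=8.
Step 16. [r7c1∈{3}] r7c1 has the single candidate 3. So r7c1=3.
Step 17. [r1c5∈{9}] r1c5 is down to just 9, so r1c5=9.
Step 18. [r8c3∈{2}] r8c3 is down to just 2 ⇒ r8c3=2.
Step 19. [r2c7∈{4}] r2c7 has the single candidate 4 ⇒ r2c7=4.
Step 20. [r2c8∈{3}] r2c8 has the single candidate 3 ⇒ r2c8=3.
Step 21. [r7c7∈{7}] only 7 remains possible at r7c7 ⇒ r7c7=7.
Step 22. [r9c4∈{3}] r9c4 has the single candidate 3. So r9c4=3.
Step 23. [r9c5∈{7}] r9c5's peers cover all but 7, so r9c5=7.
Step 24. [r6c6∈{1}] r6c6's peers cover all but 1, so r6c6=1.
Step 25. [r1c2∈{5}] r1c2 has the single candidate 5 ⇒ r1c2=5.
Step 26. [r8c4∈{6}] r8c4 has the single candidate 6 ⇒ r8c4=6.
Step 27. [r8c6∈{5}] nothing but 5 survives at r8c6. So r8c6=5.
Step 28. [r1c9∈{8}] nothing but 8 survives at r1c9. So r1c9=8.
Step 29. [r3c4∈{4}] r3c4 is down to just 4, so r3c4=4.
Step 30. [r4c9∈{6}] only 6 remains possible at r4c9, so r4c9=6.
Step 31. [r4c6∈{2}] r4c6 has the single candidate 2, so r4c6=2.
Step 32. [r5c9∈{3}] only 3 remains possible at r5c9. So r5c9=3.
Step 33. [r8c9∈{1}] r8c9 has the single candidate 1, so r8c9=1.
Step 34. [r4c2∈{8}] only 8 remains possible at r4c2 ⇒ r4c2=8.
Step 35. [r5c3∈{1}] only 1 remains possible at r5c3 ⇒ r5c3=1.
Step 36. [r5c2∈{4}] r5c2's peers cover all but 4. So r5c2=4.
Step 37. [r8c2∈{7}] only 7 remains possible at r8c2 ⇒ r8c2=7.

Answer: 4 5 7 2 9 3 6 1 8 / 1 2 8 7 5 6 4 3 9 / 6 3 9 4 1 8 5 2 7 / 7 8 3 9 4 2 1 5 6 / 5 4 1 8 6 7 2 9 3 / 2 9 6 5 3 1 8 7 4 / 3 6 4 1 2 9 7 8 5 / 9 7 2 6 8 5 3 4 1 / 8 1 5 3 7 4 9 6 2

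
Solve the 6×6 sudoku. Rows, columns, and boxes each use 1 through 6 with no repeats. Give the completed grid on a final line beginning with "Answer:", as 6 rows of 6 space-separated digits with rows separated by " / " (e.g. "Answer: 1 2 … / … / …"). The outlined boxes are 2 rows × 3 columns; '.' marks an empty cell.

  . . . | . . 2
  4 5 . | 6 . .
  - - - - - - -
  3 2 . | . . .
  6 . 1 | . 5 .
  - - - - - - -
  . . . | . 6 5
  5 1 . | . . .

Step 1. [r5c4∈{1,2,3,4}] row 5 places 1 nowhere but r5c4 ⇒ r5c4=1.
Step 2. [r3c4∈{4}] only 4 remains possible at r3c4 ⇒ r3c4=4.
Step 3. [r6c3∈{2,3,4,6}] row 6 places 6 nowhere but r6c3, so r6c3=6.
Step 4. [r1c3∈{3}] r1c3's peers cover all but 3, so r1c3=3.
Step 5. [r6c5∈{2,3,4}] across col 5, 2 lands solely at r6c5 ⇒ r6c5=2.
Step 6. [r4c6∈{3}] r4c6 is down to just 3. So r4c6=3.
Step 7. [r2c6∈{1}] r2c6's peers cover all but 1, so r2c6=1.
Step 8. [r5c3∈{2,4}] in col 3, 4 fits only at r5c3, so r5c3=4.
Step 9. [r2c3∈{2}] r2c3's peers cover all but 2, so r2c3=2.
Step 10. [r5c2∈{3}] r5c2 has the single candidate 3. So r5c2=3.
Step 11. [r5c1∈{2}] r5c1's peers cover all but 2. So r5c1=2.
Step 12. [r1c4∈{5}] only 5 remains possible at r1c4, so r1c4=5.
Step 13. [r3c3∈{5}] only 5 remains possible at r3c3, so r3c3=5.
Step 14. [r4c2∈{4}] r4c2 has the single candidate 4. So r4c2=4.
Step 15. [r1c5∈{4}] only 4 remains possible at r1c5. So r1c5=4.
Step 16. [r1c2∈{6}] nothing but 6 survives at r1c2, so r1c2=6.
Step 17. [r1c1∈{1}] only 1 remains possible at r1c1. So r1c1=1.
Step 18. [r3c6∈{6}] r3c6's peers cover all but 6. So r3c6=6.
Step 19. [r2c5∈{3}] only 3 remains possible at r2c5. So r2c5=3.
Step 20. [r3c5∈{1}] r3c5 has the single candidate 1, so r3c5=1.
Step 21. [r4c4∈{2}] only 2 remains possible at r4c4 ⇒ r4c4=2.
Step 22. [r6c6∈{4}] r6c6's peers cover all but 4 ⇒ r6c6=4.
Step 23. [r6c4∈{3}] r6c4 has the single candidate 3. So r6c4=3.

Answer: 1 6 3 5 4 2 / 4 5 2 6 3 1 / 3 2 5 4 1 6 / 6 4 1 2 5 3 / 2 3 4 1 6 5 / 5 1 6 3 2 4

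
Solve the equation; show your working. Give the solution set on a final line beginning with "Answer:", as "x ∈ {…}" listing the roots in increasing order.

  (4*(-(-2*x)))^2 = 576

Step 1. [(4*(-(-2*x)))^2 = 576] √ both sides: 576 ≥ 0 gives two branches. So sqrt: 4*(-(-2*x)) = 24 or -24.
Step 2. [4*(-(-2*x)) = 24 or -24] divide by the outer 4, so div: -(-2*x) = 6 or -6.
Step 3. [-(-2*x) = 6 or -6] LHS negated; negate both sides. So neg: -2*x = -6 or 6.
Step 4. [-2*x = -6 or 6] divide by the outer -2. So div: x = 3 or -3.

Answer: x ∈ {-3, 3}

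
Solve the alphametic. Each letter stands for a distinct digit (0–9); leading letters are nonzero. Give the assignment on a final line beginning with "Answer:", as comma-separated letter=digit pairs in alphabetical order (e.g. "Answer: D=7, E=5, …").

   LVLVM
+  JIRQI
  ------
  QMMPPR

Step 1. [Q] Q is the leading digit of a 6-digit sum of two 5-digit numbers; the final carry is exactly 1 ⇒ Q=1.
Step 2. [col 1: M + I ≡ R (mod 10)] several values work for R in column 1 (M + I ≡ R (mod 10), carry-in 0); try R=3. So R=3.
Step 3. [col 1: M + I ≡ R (mod 10)] several values work for M in column 1 (M + I ≡ R (mod 10), carry-in 0); try M=7, so M=7.
Step 4. [col 1: M + I ≡ R (mod 10)] column 1 reads M+I+carry(0)=R with M=7, R=3; with digits 1,3,7 already taken and all letters distinct, the only value for I is 6 ⇒ I=6.
Step 5. [col 2: V + Q ≡ P (mod 10)] P=2 is one option consistent with column 2 (V + Q ≡ P (mod 10), carry-in 1) — take it ⇒ P=2.
Step 6. [col 2: V + Q ≡ P (mod 10)] from column 2 (Q=1, P=2, carry-in 1, digits 1,2,3,6,7 already taken and all letters distinct): V must equal 0. So V=0.
Step 7. [col 3: L + R ≡ P (mod 10)] column 3 reads L+R+carry(0)=P with R=3, P=2; with digits 0,1,2,3,6,7 already taken and all letters distinct, the only value for L is 9. So L=9.
Step 8. [col 5: L + J ≡ M (mod 10)] column 5: given L=9, M=7, carry-in 0, and digits 0,1,2,3,6,7,9 already taken and all letters distinct, L+J≡M (mod 10) forces J=8. So J=8.

Answer: I=6, J=8, L=9, M=7, P=2, Q=1, R=3, V=0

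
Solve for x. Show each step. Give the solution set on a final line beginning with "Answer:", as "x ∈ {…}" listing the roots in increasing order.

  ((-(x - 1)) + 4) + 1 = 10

Step 1. [((-(x - 1)) + 4) + 1 = 10] +1 is outermost — subtract 1 both sides. So sub: (-(x - 1)) + 4 = 9.
Step 2. [(-(x - 1)) + 4 = 9] the outer +4 inverts by subtracting 4, so sub: -(x - 1) = 5.
Step 3. [-(x - 1) = 5] LHS negated; negate both sides, so neg: x - 1 = -5.
Step 4. [x - 1 = -5] 1 comes off first (add 1) ⇒ sub: x = -4.

Answer: x ∈ {-4}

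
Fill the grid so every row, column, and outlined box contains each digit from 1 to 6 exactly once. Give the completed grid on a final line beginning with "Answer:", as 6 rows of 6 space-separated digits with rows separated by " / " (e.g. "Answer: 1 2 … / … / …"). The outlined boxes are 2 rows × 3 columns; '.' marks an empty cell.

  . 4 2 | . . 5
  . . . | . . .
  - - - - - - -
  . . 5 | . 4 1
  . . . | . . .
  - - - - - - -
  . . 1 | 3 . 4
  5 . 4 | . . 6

Step 1. [r4c1∈{1,2,3,4,6}] in row 4, 4 fits only at r4c1 ⇒ r4c1=4.
Step 2. [r4c2∈{1,2,3,6}] 1 has one home in row 4: r4c2. So r4c2=1.
Step 3. [r4c4∈{2,5,6}] 5 has one home in col 4: r4c4. So r4c4=5.
Step 4. [r6c2∈{2,3}] r6c2 is the only open cell in row 6 admitting 3, so r6c2=3.
Step 5. [r3c1∈{2,3,6}] r3c1 is the only open cell in row 3 admitting 3, so r3c1=3.
Step 6. [r1c5∈{1,3,6}] in row 1, 3 fits only at r1c5. So r1c5=3.
Step 7. [r3c2∈{2,6}] r3c2 is the only open cell in box 3 admitting 2, so r3c2=2.
Step 8. [r3c4∈{6}] r3c4's peers cover all but 6. So r3c4=6.
Step 9. [r1c1∈{1,6}] 6 has one home in row 1: r1c1, so r1c1=6.
Step 10. [r4c5∈{2}] r4c5 is down to just 2 ⇒ r4c5=2.
Step 11. [r1c4∈{1}] r1c4's peers cover all but 1, so r1c4=1.
Step 12. [r6c4∈{2}] r6c4 is down to just 2. So r6c4=2.
Step 13. [r2c3∈{3}] nothing but 3 survives at r2c3, so r2c3=3.
Step 14. [r2c6∈{2}] r2c6's peers cover all but 2, so r2c6=2.
Step 15. [r5c5∈{5}] r5c5 has the single candidate 5. So r5c5=5.
Step 16. [r2c5∈{6}] nothing but 6 survives at r2c5 ⇒ r2c5=6.
Step 17. [r6c5∈{1}] r6c5 is down to just 1. So r6c5=1.
Step 18. [r2c2∈{5}] r2c2 is down to just 5 ⇒ r2c2=5.
Step 19. [r4c3∈{6}] only 6 remains possible at r4c3. So r4c3=6.
Step 20. [r5c1∈{2}] only 2 remains possible at r5c1, so r5c1=2.
Step 21. [r2c1∈{1}] nothing but 1 survives at r2c1, so r2c1=1.
Step 22. [r5c2∈{6}] r5c2 has the single candidate 6 ⇒ r5c2=6.
Step 23. [r2c4∈{4}] r2c4 has the single candidate 4 ⇒ r2c4=4.
Step 24. [r4c6∈{3}] only 3 remains possible at r4c6, so r4c6=3.

Answer: 6 4 2 1 3 5 / 1 5 3 4 6 2 / 3 2 5 6 4 1 / 4 1 6 5 2 3 / 2 6 1 3 5 4 / 5 3 4 2 1 6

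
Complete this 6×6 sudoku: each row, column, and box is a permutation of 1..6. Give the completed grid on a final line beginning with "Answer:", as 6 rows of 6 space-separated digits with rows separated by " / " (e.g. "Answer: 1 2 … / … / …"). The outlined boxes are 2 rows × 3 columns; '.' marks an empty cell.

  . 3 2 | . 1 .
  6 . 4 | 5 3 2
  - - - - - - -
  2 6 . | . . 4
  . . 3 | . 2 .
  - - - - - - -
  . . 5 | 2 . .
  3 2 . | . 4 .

Step 1. [r1c6∈{6}] r1c6 is down to just 6. So r1c6=6.
Step 2. [r4c2∈{1,4,5}] 5 has one home in col 2: r4c2. So r4c2=5.
Step 3. [r4c6∈{1}] r4c6's peers cover all but 1, so r4c6=1.
Step 4. [r5c1∈{1,4}] 1 has one home in col 1: r5c1, so r5c1=1.
Step 5. [r6c3∈{6}] r6c3 is down to just 6 ⇒ r6c3=6.
Step 6. [r5c6∈{3}] r5c6 is down to just 3 ⇒ r5c6=3.
Step 7. [r3c4∈{3}] r3c4 has the single candidate 3 ⇒ r3c4=3.
Step 8. [r1c4∈{4}] nothing but 4 survives at r1c4 ⇒ r1c4=4.
Step 9. [r1c1∈{5}] r1c1 is down to just 5 ⇒ r1c1=5.
Step 10. [r5c5∈{6}] only 6 remains possible at r5c5. So r5c5=6.
Step 11. [r3c3∈{1}] nothing but 1 survives at r3c3, so r3c3=1.
Step 12. [r4c4∈{6}] nothing but 6 survives at r4c4. So r4c4=6.
Step 13. [r6c4∈{1}] only 1 remains possible at r6c4. So r6c4=1.
Step 14. [r5c2∈{4}] nothing but 4 survives at r5c2. So r5c2=4.
Step 15. [r2c2∈{1}] r2c2 is down to just 1 ⇒ r2c2=1.
Step 16. [r6c6∈{5}] only 5 remains possible at r6c6 ⇒ r6c6=5.
Step 17. [r3c5∈{5}] r3c5's peers cover all but 5 ⇒ r3c5=5.
Step 18. [r4c1∈{4}] r4c1 has the single candidate 4, so r4c1=4.

Answer: 5 3 2 4 1 6 / 6 1 4 5 3 2 / 2 6 1 3 5 4 / 4 5 3 6 2 1 / 1 4 5 2 6 3 / 3 2 6 1 4 5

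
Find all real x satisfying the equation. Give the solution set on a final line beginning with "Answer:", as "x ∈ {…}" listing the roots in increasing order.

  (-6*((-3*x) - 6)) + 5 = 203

Step 1. [(-6*((-3*x) - 6)) + 5 = 203] subtract 5: x sits inside (… + 5). So sub: -6*((-3*x) - 6) = 198.
Step 2. [-6*((-3*x) - 6) = 198] divide by the outer -6. So div: (-3*x) - 6 = -33.
Step 3. [(-3*x) - 6 = -33] -3 divides every term; factor it out ⇒ factor: x + 2 = 11.
Step 4. [x + 2 = 11] the outer +2 inverts by subtracting 2 ⇒ sub: x = 9.

Answer: x ∈ {9}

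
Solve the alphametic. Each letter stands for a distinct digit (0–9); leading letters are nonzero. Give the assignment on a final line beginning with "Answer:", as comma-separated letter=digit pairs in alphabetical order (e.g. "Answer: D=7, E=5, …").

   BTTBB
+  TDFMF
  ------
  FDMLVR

Step 1. [col 1: B + F ≡ R (mod 10)] column 1 (B + F ≡ R (mod 10), carry-in 0) doesn't pin R yet; pick R=6 and continue. So R=6.
Step 2. [col 1: B + F ≡ R (mod 10)] several values work for F in column 1 (B + F ≡ R (mod 10), carry-in 0); try F=1 ⇒ F=1.
Step 3. [col 1: B + F ≡ R (mod 10)] in column 1 we have B+F≡R with carry-in 0; given F=1, R=6 and digits 1,6 already taken and all letters distinct, that pins B to 5 ⇒ B=5.
Step 4. [col 2: B + M ≡ V (mod 10)] no forcing yet in column 2 (carry-in 0); M=2 is free and consistent — try it. So M=2.
Step 5. [col 2: B + M ≡ V (mod 10)] from column 2 (B=5, M=2, carry-in 0, digits 1,2,5,6 already taken and all letters distinct): V must equal 7. So V=7.
Step 6. [col 3: T + F ≡ L (mod 10)] column 3 (T + F ≡ L (mod 10), carry-in 0) doesn't pin L yet; pick L=9 and continue, so L=9.
Step 7. [col 3: T + F ≡ L (mod 10)] column 3 reads T+F+carry(0)=L with F=1, L=9; with digits 1,2,5,6,7,9 already taken and all letters distinct, the only value for T is 8 ⇒ T=8.
Step 8. [col 4: T + D ≡ M (mod 10)] column 4 reads T+D+carry(0)=M with T=8, M=2; with digits 1,2,5,6,7,8,9 already taken and all letters distinct, the only value for D is 4 ⇒ D=4.

Answer: B=5, D=4, F=1, L=9, M=2, R=6, T=8, V=7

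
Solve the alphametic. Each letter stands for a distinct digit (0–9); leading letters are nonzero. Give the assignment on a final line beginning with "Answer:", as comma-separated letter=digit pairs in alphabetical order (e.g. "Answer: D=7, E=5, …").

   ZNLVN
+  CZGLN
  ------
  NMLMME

Step 1. [col 1: N + N ≡ E (mod 10)] N=1 is one option consistent with column 1 (N + N ≡ E (mod 10), carry-in 0) — take it ⇒ N=1.
Step 2. [col 1: N + N ≡ E (mod 10)] from column 1 (N=1, carry-in 0, digits 1 already taken and all letters distinct): E must equal 2, so E=2.
Step 3. [col 2: V + L ≡ M (mod 10)] column 2 (V + L ≡ M (mod 10), carry-in 0) doesn't pin L yet; pick L=8 and continue. So L=8.
Step 4. [col 2: V + L ≡ M (mod 10)] V=5 is one option consistent with column 2 (V + L ≡ M (mod 10), carry-in 0) — take it. So V=5.
Step 5. [col 2: V + L ≡ M (mod 10)] from column 2 (V=5, L=8, carry-in 0, digits 1,2,5,8 already taken and all letters distinct): M must equal 3 ⇒ M=3.
Step 6. [col 3: L + G ≡ M (mod 10)] from column 3 (L=8, M=3, carry-in 1, digits 1,2,3,5,8 already taken and all letters distinct): G must equal 4, so G=4.
Step 7. [col 4: N + Z ≡ L (mod 10)] column 4: given N=1, L=8, carry-in 1, and digits 1,2,3,4,5,8 already taken and all letters distinct, N+Z≡L (mod 10) forces Z=6 ⇒ Z=6.
Step 8. [col 5: Z + C ≡ M (mod 10)] from column 5 (Z=6, M=3, carry-in 0, digits 1,2,3,4,5,6,8 already taken and all letters distinct): C must equal 7 ⇒ C=7.

Answer: C=7, E=2, G=4, L=8, M=3, N=1, V=5, Z=6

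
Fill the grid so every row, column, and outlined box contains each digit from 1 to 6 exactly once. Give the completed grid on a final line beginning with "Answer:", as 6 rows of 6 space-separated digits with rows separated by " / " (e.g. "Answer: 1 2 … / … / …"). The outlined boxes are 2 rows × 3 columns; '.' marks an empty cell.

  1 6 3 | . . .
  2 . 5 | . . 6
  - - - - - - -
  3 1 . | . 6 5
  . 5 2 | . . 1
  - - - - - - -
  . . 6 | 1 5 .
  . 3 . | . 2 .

Step 1. [r6c6∈{4}] nothing but 4 survives at r6c6 ⇒ r6c6=4.
Step 2. [r1c5∈{4}] nothing but 4 survives at r1c5. So r1c5=4.
Step 3. [r3c4∈{2,4}] across row 3, 2 lands solely at r3c4 ⇒ r3c4=2.
Step 4. [r4c4∈{3,4}] r4c4 is the only open cell in col 4 admitting 4. So r4c4=4.
Step 5. [r2c2∈{4}] only 4 remains possible at r2c2 ⇒ r2c2=4.
Step 6. [r2c5∈{1,3}] in row 2, 1 fits only at r2c5. So r2c5=1.
Step 7. [r6c4∈{6}] nothing but 6 survives at r6c4 ⇒ r6c4=6.
Step 8. [r4c1∈{6}] nothing but 6 survives at r4c1. So r4c1=6.
Step 9. [r6c3∈{1}] nothing but 1 survives at r6c3 ⇒ r6c3=1.
Step 10. [r1c6∈{2}] nothing but 2 survives at r1c6. So r1c6=2.
Step 11. [r4c5∈{3}] r4c5 is down to just 3. So r4c5=3.
Step 12. [r3c3∈{4}] r3c3 has the single candidate 4 ⇒ r3c3=4.
Step 13. [r6c1∈{5}] nothing but 5 survives at r6c1. So r6c1=5.
Step 14. [r2c4∈{3}] nothing but 3 survives at r2c4. So r2c4=3.
Step 15. [r5c2∈{2}] only 2 remains possible at r5c2. So r5c2=2.
Step 16. [r5c6∈{3}] r5c6 has the single candidate 3, so r5c6=3.
Step 17. [r5c1∈{4}] r5c1 has the single candidate 4, so r5c1=4.
Step 18. [r1c4∈{5}] r1c4 is down to just 5 ⇒ r1c4=5.

Answer: 1 6 3 5 4 2 / 2 4 5 3 1 6 / 3 1 4 2 6 5 / 6 5 2 4 3 1 / 4 2 6 1 5 3 / 5 3 1 6 2 4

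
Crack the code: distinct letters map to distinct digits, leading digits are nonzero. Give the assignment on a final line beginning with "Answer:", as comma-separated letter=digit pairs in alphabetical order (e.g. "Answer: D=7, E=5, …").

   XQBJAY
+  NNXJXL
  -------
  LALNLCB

Step 1. [col 1: Y + L ≡ B (mod 10)] column 1 (Y + L ≡ B (mod 10), carry-in 0) doesn't pin B yet; pick B=0 and continue. So B=0.
Step 2. [col 1: Y + L ≡ B (mod 10)] column 1 (Y + L ≡ B (mod 10), carry-in 0) doesn't pin L yet; pick L=1 and continue, so L=1.
Step 3. [col 1: Y + L ≡ B (mod 10)] from column 1 (L=1, B=0, carry-in 0, digits 0,1 already taken and all letters distinct): Y must equal 9. So Y=9.
Step 4. [col 2: A + X ≡ C (mod 10)] no forcing yet in column 2 (carry-in 1); A=6 is free and consistent — try it, so A=6.
Step 5. [col 2: A + X ≡ C (mod 10)] C=4 is one option consistent with column 2 (A + X ≡ C (mod 10), carry-in 1) — take it, so C=4.
Step 6. [col 2: A + X ≡ C (mod 10)] in column 2 we have A+X≡C with carry-in 1; given A=6, C=4 and digits 0,1,4,6,9 already taken and all letters distinct, that pins X to 7. So X=7.
Step 7. [col 3: J + J ≡ L (mod 10)] column 3 reads J+J+carry(1)=L with L=1; with digits 0,1,4,6,7,9 already taken and all letters distinct, the only value for J is 5, so J=5.
Step 8. [col 4: B + X ≡ N (mod 10)] in column 4 we have B+X≡N with carry-in 1; given B=0, X=7 and digits 0,1,4,5,6,7,9 already taken and all letters distinct, that pins N to 8, so N=8.
Step 9. [col 5: Q + N ≡ L (mod 10)] column 5: given N=8, L=1, carry-in 0, and digits 0,1,4,5,6,7,8,9 already taken and all letters distinct, Q+N≡L (mod 10) forces Q=3, so Q=3.

Answer: A=6, B=0, C=4, J=5, L=1, N=8, Q=3, X=7, Y=9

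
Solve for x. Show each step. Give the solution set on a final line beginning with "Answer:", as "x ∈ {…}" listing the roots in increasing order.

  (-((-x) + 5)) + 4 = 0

Step 1. [(-((-x) + 5)) + 4 = 0] subtract 4: x sits inside (… + 4). So sub: -((-x) + 5) = -4.
Step 2. [-((-x) + 5) = -4] leading − — multiply by −1 ⇒ neg: (-x) + 5 = 4.
Step 3. [(-x) + 5 = 4] 5 comes off first (subtract 5). So sub: -x = -1.
Step 4. [-x = -1] flip signs both sides, so neg: x = 1.

Answer: x ∈ {1}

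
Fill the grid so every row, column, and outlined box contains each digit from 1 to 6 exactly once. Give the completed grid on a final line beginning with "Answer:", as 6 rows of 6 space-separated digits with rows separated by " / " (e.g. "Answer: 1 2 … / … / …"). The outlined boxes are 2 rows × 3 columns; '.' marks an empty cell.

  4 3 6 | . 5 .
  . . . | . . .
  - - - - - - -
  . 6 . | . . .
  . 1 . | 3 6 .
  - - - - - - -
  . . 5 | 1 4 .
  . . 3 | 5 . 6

Step 1. [r5c2∈{2}] only 2 remains possible at r5c2, so r5c2=2.
Step 2. [r1c4∈{2}] r1c4 has the single candidate 2, so r1c4=2.
Step 3. [r3c4∈{4}] nothing but 4 survives at r3c4, so r3c4=4.
Step 4. [r3c3∈{2}] nothing but 2 survives at r3c3. So r3c3=2.
Step 5. [r4c1∈{5}] only 5 remains possible at r4c1, so r4c1=5.
Step 6. [r1c6∈{1}] r1c6 has the single candidate 1 ⇒ r1c6=1.
Step 7. [r2c3∈{1}] r2c3's peers cover all but 1 ⇒ r2c3=1.
Step 8. [r2c5∈{3}] only 3 remains possible at r2c5, so r2c5=3.
Step 9. [r5c6∈{3}] r5c6 has the single candidate 3 ⇒ r5c6=3.
Step 10. [r2c4∈{6}] only 6 remains possible at r2c4, so r2c4=6.
Step 11. [r2c6∈{4}] only 4 remains possible at r2c6 ⇒ r2c6=4.
Step 12. [r6c1∈{1}] r6c1 has the single candidate 1 ⇒ r6c1=1.
Step 13. [r3c1∈{3}] r3c1's peers cover all but 3, so r3c1=3.
Step 14. [r4c3∈{4}] r4c3 has the single candidate 4. So r4c3=4.
Step 15. [r3c6∈{5}] r3c6's peers cover all but 5, so r3c6=5.
Step 16. [r5c1∈{6}] only 6 remains possible at r5c1 ⇒ r5c1=6.
Step 17. [r6c5∈{2}] only 2 remains possible at r6c5 ⇒ r6c5=2.
Step 18. [r2c1∈{2}] r2c1 has the single candidate 2 ⇒ r2c1=2.
Step 19. [r6c2∈{4}] only 4 remains possible at r6c2 ⇒ r6c2=4.
Step 20. [r3c5∈{1}] r3c5's peers cover all but 1, so r3c5=1.
Step 21. [r2c2∈{5}] r2c2 is down to just 5, so r2c2=5.
Step 22. [r4c6∈{2}] r4c6 has the single candidate 2, so r4c6=2.

Answer: 4 3 6 2 5 1 / 2 5 1 6 3 4 / 3 6 2 4 1 5 / 5 1 4 3 6 2 / 6 2 5 1 4 3 / 1 4 3 5 2 6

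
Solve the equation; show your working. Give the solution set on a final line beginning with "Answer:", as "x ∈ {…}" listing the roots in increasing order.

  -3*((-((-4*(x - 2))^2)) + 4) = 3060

Step 1. [-3*((-((-4*(x - 2))^2)) + 4) = 3060] divide by the outer -3 ⇒ div: (-((-4*(x - 2))^2)) + 4 = -1020.
Step 2. [(-((-4*(x - 2))^2)) + 4 = -1020] 4 comes off first (subtract 4), so sub: -((-4*(x - 2))^2) = -1024.
Step 3. [-((-4*(x - 2))^2) = -1024] LHS negated; negate both sides, so neg: (-4*(x - 2))^2 = 1024.
Step 4. [(-4*(x - 2))^2 = 1024] LHS squared, RHS 1024 ≥ 0: apply √ (±) ⇒ sqrt: -4*(x - 2) = 32 or -32.
Step 5. [-4*(x - 2) = 32 or -32] leading coefficient -4: divide by -4, so div: x - 2 = -8 or 8.
Step 6. [x - 2 = -8 or 8] peel the -2: add 2 from each side. So sub: x = -6 or 10.

Answer: x ∈ {-6, 10}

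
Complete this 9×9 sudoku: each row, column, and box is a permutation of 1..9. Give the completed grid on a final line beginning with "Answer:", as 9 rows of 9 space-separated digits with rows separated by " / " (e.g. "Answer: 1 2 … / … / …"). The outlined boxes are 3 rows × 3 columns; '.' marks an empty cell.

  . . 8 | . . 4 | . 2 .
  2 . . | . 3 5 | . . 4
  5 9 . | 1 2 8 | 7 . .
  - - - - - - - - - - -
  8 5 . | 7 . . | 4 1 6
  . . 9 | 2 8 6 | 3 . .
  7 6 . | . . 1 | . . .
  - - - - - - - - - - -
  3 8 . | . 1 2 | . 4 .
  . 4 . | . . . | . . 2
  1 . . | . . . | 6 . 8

Step 1. [r8c1∈{6,9}] in col 1, 9 fits only at r8c1 ⇒ r8c1=9.
Step 2. [r1c9∈{1,3,5,9}] col 9 places 1 nowhere but r1c9 ⇒ r1c9=1.
Step 3. [r1c5∈{6,7,9}] in box 2, 7 fits only at r1c5. So r1c5=7.
Step 4. [r4c5∈{9}] nothing but 9 survives at r4c5. So r4c5=9.
Step 5. [r9c6∈{3,7,9}] in col 6, 9 fits only at r9c6. So r9c6=9.
Step 6. [r8c5∈{5,6}] col 5 places 6 nowhere but r8c5 ⇒ r8c5=6.
Step 7. [r7c4∈{5}] only 5 remains possible at r7c4, so r7c4=5.
Step 8. [r6c5∈{4,5}] in col 5, 5 fits only at r6c5, so r6c5=5.
Step 9. [r7c7∈{9}] only 9 remains possible at r7c7, so r7c7=9.
Step 10. [r7c9∈{7}] r7c9 is down to just 7 ⇒ r7c9=7.
Step 11. [r2c8∈{6,8,9}] in box 3, 9 fits only at r2c8 ⇒ r2c8=9.
Step 12. [r4c6∈{3}] r4c6 is down to just 3 ⇒ r4c6=3.
Step 13. [r6c3∈{2,3,4}] r6c3 is the only open cell in row 6 admitting 3 ⇒ r6c3=3.
Step 14. [r2c3∈{1,6,7}] 1 has one home in col 3: r2c3. So r2c3=1.
Step 15. [r9c2∈{2,7}] in col 2, 2 fits only at r9c2 ⇒ r9c2=2.
Step 16. [r9c3∈{5,7}] across row 9, 7 lands solely at r9c3, so r9c3=7.
Step 17. [r9c8∈{3,5}] row 9 places 5 nowhere but r9c8. So r9c8=5.
Step 18. [r9c4∈{3,4}] in row 9, 3 fits only at r9c4 ⇒ r9c4=3.
Step 19. [r1c1∈{6}] only 6 remains possible at r1c1 ⇒ r1c1=6.
Step 20. [r3c9∈{3}] r3c9's peers cover all but 3 ⇒ r3c9=3.
Step 21. [r6c7∈{2,8}] 2 has one home in row 6: r6c7. So r6c7=2.
Step 22. [r7c3∈{6}] r7c3's peers cover all but 6 ⇒ r7c3=6.
Step 23. [r3c8∈{6}] only 6 remains possible at r3c8. So r3c8=6.
Step 24. [r5c9∈{5}] r5c9 has the single candidate 5 ⇒ r5c9=5.
Step 25. [r6c4∈{4}] nothing but 4 survives at r6c4, so r6c4=4.
Step 26. [r2c2∈{7}] r2c2's peers cover all but 7, so r2c2=7.
Step 27. [r5c8∈{7}] r5c8 has the single candidate 7. So r5c8=7.
Step 28. [r8c7∈{1}] only 1 remains possible at r8c7 ⇒ r8c7=1.
Step 29. [r8c3∈{5}] r8c3 has the single candidate 5, so r8c3=5.
Step 30. [r8c6∈{7}] only 7 remains possible at r8c6 ⇒ r8c6=7.
Step 31. [r8c4∈{8}] r8c4 has the single candidate 8, so r8c4=8.
Step 32. [r1c4∈{9}] nothing but 9 survives at r1c4, so r1c4=9.
Step 33. [r1c2∈{3}] nothing but 3 survives at r1c2 ⇒ r1c2=3.
Step 34. [r9c5∈{4}] nothing but 4 survives at r9c5. So r9c5=4.
Step 35. [r1c7∈{5}] r1c7 is down to just 5. So r1c7=5.
Step 36. [r6c8∈{8}] r6c8 has the single candidate 8. So r6c8=8.
Step 37. [r2c7∈{8}] r2c7 has the single candidate 8, so r2c7=8.
Step 38. [r6c9∈{9}] only 9 remains possible at r6c9, so r6c9=9.
Step 39. [r5c1∈{4}] only 4 remains possible at r5c1, so r5c1=4.
Step 40. [r3c3∈{4}] r3c3's peers cover all but 4. So r3c3=4.
Step 41. [r2c4∈{6}] r2c4 has the single candidate 6, so r2c4=6.
Step 42. [r8c8∈{3}] r8c8's peers cover all but 3. So r8c8=3.
Step 43. [r4c3∈{2}] r4c3's peers cover all but 2. So r4c3=2.
Step 44. [r5c2∈{1}] only 1 remains possible at r5c2 ⇒ r5c2=1.

Answer: 6 3 8 9 7 4 5 2 1 / 2 7 1 6 3 5 8 9 4 / 5 9 4 1 2 8 7 6 3 / 8 5 2 7 9 3 4 1 6 / 4 1 9 2 8 6 3 7 5 / 7 6 3 4 5 1 2 8 9 / 3 8 6 5 1 2 9 4 7 / 9 4 5 8 6 7 1 3 2 / 1 2 7 3 4 9 6 5 8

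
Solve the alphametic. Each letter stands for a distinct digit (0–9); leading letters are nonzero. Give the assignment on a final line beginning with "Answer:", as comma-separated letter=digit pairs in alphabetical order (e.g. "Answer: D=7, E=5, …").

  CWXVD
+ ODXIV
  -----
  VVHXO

Step 1. [col 1: D + V ≡ O (mod 10)] column 1 (D + V ≡ O (mod 10), carry-in 0) doesn't pin D yet; pick D=6 and continue ⇒ D=6.
Step 2. [col 1: D + V ≡ O (mod 10)] V=7 is one option consistent with column 1 (D + V ≡ O (mod 10), carry-in 0) — take it, so V=7.
Step 3. [col 1: D + V ≡ O (mod 10)] column 1: given D=6, V=7, carry-in 0, and digits 6,7 already taken and all letters distinct, D+V≡O (mod 10) forces O=3. So O=3.
Step 4. [col 2: V + I ≡ X (mod 10)] no forcing yet in column 2 (carry-in 1); I=1 is free and consistent — try it. So I=1.
Step 5. [col 2: V + I ≡ X (mod 10)] in column 2 we have V+I≡X with carry-in 1; given V=7, I=1 and digits 1,3,6,7 already taken and all letters distinct, that pins X to 9 ⇒ X=9.
Step 6. [col 3: X + X ≡ H (mod 10)] from column 3 (X=9, carry-in 0, digits 1,3,6,7,9 already taken and all letters distinct): H must equal 8. So H=8.
Step 7. [col 4: W + D ≡ V (mod 10)] column 4 reads W+D+carry(1)=V with D=6, V=7; with digits 1,3,6,7,8,9 already taken and all letters distinct, the only value for W is 0 ⇒ W=0.
Step 8. [col 5: C + O ≡ V (mod 10)] column 5: given O=3, V=7, carry-in 0, and digits 0,1,3,6,7,8,9 already taken and all letters distinct, C+O≡V (mod 10) forces C=4 ⇒ C=4.

Answer: C=4, D=6, H=8, I=1, O=3, V=7, W=0, X=9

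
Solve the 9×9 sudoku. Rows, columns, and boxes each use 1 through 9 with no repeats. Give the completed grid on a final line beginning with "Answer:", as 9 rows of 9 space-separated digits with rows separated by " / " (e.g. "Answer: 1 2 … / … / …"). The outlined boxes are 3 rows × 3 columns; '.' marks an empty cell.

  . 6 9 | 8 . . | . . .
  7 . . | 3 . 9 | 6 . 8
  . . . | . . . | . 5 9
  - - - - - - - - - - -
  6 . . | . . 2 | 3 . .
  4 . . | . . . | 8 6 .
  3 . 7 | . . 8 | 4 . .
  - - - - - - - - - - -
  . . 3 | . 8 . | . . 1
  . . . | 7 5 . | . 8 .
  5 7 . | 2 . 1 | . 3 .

Step 1. [r3c2∈{1,2,3,4,8}] r3c2 is the only open cell in row 3 admitting 3, so r3c2=3.
Step 2. [r4c2∈{1,5,8,9}] col 2 places 8 nowhere but r4c2, so r4c2=8.
Step 3. [r9c7∈{9}] r9c7 is down to just 9. So r9c7=9.
Step 4. [r8c7∈{2}] r8c7 is down to just 2, so r8c7=2.
Step 5. [r7c4∈{4,6,9}] in box 8, 9 fits only at r7c4, so r7c4=9.
Step 6. [r7c6∈{4,6}] r7c6 is the only open cell in row 7 admitting 6 ⇒ r7c6=6.
Step 7. [r9c5∈{4}] only 4 remains possible at r9c5, so r9c5=4.
Step 8. [r5c5∈{1,3,7,9}] across col 5, 3 lands solely at r5c5, so r5c5=3.
Step 9. [r5c2∈{1,2,5,9}] across row 5, 9 lands solely at r5c2. So r5c2=9.
Step 10. [r3c1∈{1,2,8}] across col 1, 8 lands solely at r3c1, so r3c1=8.
Step 11. [r4c4∈{1,4,5}] in row 4, 4 fits only at r4c4. So r4c4=4.
Step 12. [r1c6∈{4,5,7}] 5 has one home in row 1: r1c6 ⇒ r1c6=5.
Step 13. [r1c9∈{2,3,4,7}] row 1 places 3 nowhere but r1c9 ⇒ r1c9=3.
Step 14. [r1c8∈{1,2,4,7}] row 1 places 4 nowhere but r1c8 ⇒ r1c8=4.
Step 15. [r2c8∈{1,2}] in box 3, 2 fits only at r2c8 ⇒ r2c8=2.
Step 16. [r2c5∈{1}] r2c5 has the single candidate 1, so r2c5=1.
Step 17. [r7c2∈{2,4}] in row 7, 4 fits only at r7c2, so r7c2=4.
Step 18. [r6c2∈{1,2,5}] 2 has one home in col 2: r6c2, so r6c2=2.
Step 19. [r3c3∈{1,2,4}] r3c3 is the only open cell in col 3 admitting 2, so r3c3=2.
Step 20. [r6c9∈{5}] r6c9 has the single candidate 5. So r6c9=5.
Step 21. [r4c3∈{1,5}] in row 4, 5 fits only at r4c3. So r4c3=5.
Step 22. [r4c9∈{7}] r4c9 has the single candidate 7 ⇒ r4c9=7.
Step 23. [r3c7∈{1,7}] in row 3, 1 fits only at r3c7. So r3c7=1.
Step 24. [r5c3∈{1}] r5c3 has the single candidate 1 ⇒ r5c3=1.
Step 25. [r9c9∈{6}] nothing but 6 survives at r9c9 ⇒ r9c9=6.
Step 26. [r1c7∈{7}] only 7 remains possible at r1c7. So r1c7=7.
Step 27. [r3c4∈{6}] r3c4's peers cover all but 6 ⇒ r3c4=6.
Step 28. [r4c8∈{1,9}] row 4 places 1 nowhere but r4c8. So r4c8=1.
Step 29. [r6c8∈{9}] r6c8's peers cover all but 9. So r6c8=9.
Step 30. [r8c2∈{1}] only 1 remains possible at r8c2 ⇒ r8c2=1.
Step 31. [r3c5∈{7}] r3c5 has the single candidate 7 ⇒ r3c5=7.
Step 32. [r1c5∈{2}] r1c5 is down to just 2, so r1c5=2.
Step 33. [r6c5∈{6}] nothing but 6 survives at r6c5 ⇒ r6c5=6.
Step 34. [r2c2∈{5}] only 5 remains possible at r2c2 ⇒ r2c2=5.
Step 35. [r7c1∈{2}] r7c1's peers cover all but 2 ⇒ r7c1=2.
Step 36. [r5c6∈{7}] only 7 remains possible at r5c6 ⇒ r5c6=7.
Step 37. [r5c9∈{2}] only 2 remains possible at r5c9 ⇒ r5c9=2.
Step 38. [r8c1∈{9}] r8c1's peers cover all but 9. So r8c1=9.
Step 39. [r5c4∈{5}] r5c4's peers cover all but 5 ⇒ r5c4=5.
Step 40. [r8c6∈{3}] nothing but 3 survives at r8c6 ⇒ r8c6=3.
Step 41. [r9c3∈{8}] nothing but 8 survives at r9c3 ⇒ r9c3=8.
Step 42. [r4c5∈{9}] only 9 remains possible at r4c5 ⇒ r4c5=9.
Step 43. [r8c3∈{6}] nothing but 6 survives at r8c3. So r8c3=6.
Step 44. [r7c7∈{5}] r7c7 has the single candidate 5. So r7c7=5.
Step 45. [r2c3∈{4}] only 4 remains possible at r2c3. So r2c3=4.
Step 46. [r6c4∈{1}] only 1 remains possible at r6c4, so r6c4=1.
Step 47. [r7c8∈{7}] r7c8's peers cover all but 7. So r7c8=7.
Step 48. [r1c1∈{1}] only 1 remains possible at r1c1 ⇒ r1c1=1.
Step 49. [r8c9∈{4}] nothing but 4 survives at r8c9, so r8c9=4.
Step 50. [r3c6∈{4}] r3c6 has the single candidate 4, so r3c6=4.

Answer: 1 6 9 8 2 5 7 4 3 / 7 5 4 3 1 9 6 2 8 / 8 3 2 6 7 4 1 5 9 / 6 8 5 4 9 2 3 1 7 / 4 9 1 5 3 7 8 6 2 / 3 2 7 1 6 8 4 9 5 / 2 4 3 9 8 6 5 7 1 / 9 1 6 7 5 3 2 8 4 / 5 7 8 2 4 1 9 3 6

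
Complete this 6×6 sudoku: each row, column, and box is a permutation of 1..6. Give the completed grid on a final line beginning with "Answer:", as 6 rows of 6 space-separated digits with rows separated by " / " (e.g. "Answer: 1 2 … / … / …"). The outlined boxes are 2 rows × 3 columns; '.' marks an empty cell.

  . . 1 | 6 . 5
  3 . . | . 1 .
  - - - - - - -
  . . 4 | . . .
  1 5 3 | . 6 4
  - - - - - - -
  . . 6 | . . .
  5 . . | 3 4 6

Step 1. [r2c6∈{2}] nothing but 2 survives at r2c6. So r2c6=2.
Step 2. [r5c6∈{1}] r5c6 has the single candidate 1, so r5c6=1.
Step 3. [r6c3∈{2}] r6c3's peers cover all but 2 ⇒ r6c3=2.
Step 4. [r4c4∈{2}] r4c4's peers cover all but 2, so r4c4=2.
Step 5. [r5c4∈{5}] r5c4 has the single candidate 5, so r5c4=5.
Step 6. [r2c2∈{4,6}] 6 has one home in row 2: r2c2. So r2c2=6.
Step 7. [r5c1∈{4}] r5c1 has the single candidate 4. So r5c1=4.
Step 8. [r3c2∈{2}] r3c2's peers cover all but 2. So r3c2=2.
Step 9. [r1c5∈{3}] nothing but 3 survives at r1c5, so r1c5=3.
Step 10. [r5c5∈{2}] nothing but 2 survives at r5c5 ⇒ r5c5=2.
Step 11. [r2c4∈{4}] nothing but 4 survives at r2c4 ⇒ r2c4=4.
Step 12. [r1c2∈{4}] only 4 remains possible at r1c2. So r1c2=4.
Step 13. [r6c2∈{1}] only 1 remains possible at r6c2, so r6c2=1.
Step 14. [r5c2∈{3}] r5c2 has the single candidate 3 ⇒ r5c2=3.
Step 15. [r3c4∈{1}] r3c4 is down to just 1 ⇒ r3c4=1.
Step 16. [r1c1∈{2}] nothing but 2 survives at r1c1 ⇒ r1c1=2.
Step 17. [r2c3∈{5}] nothing but 5 survives at r2c3, so r2c3=5.
Step 18. [r3c6∈{3}] only 3 remains possible at r3c6, so r3c6=3.
Step 19. [r3c5∈{5}] r3c5's peers cover all but 5 ⇒ r3c5=5.
Step 20. [r3c1∈{6}] only 6 remains possible at r3c1. So r3c1=6.

Answer: 2 4 1 6 3 5 / 3 6 5 4 1 2 / 6 2 4 1 5 3 / 1 5 3 2 6 4 / 4 3 6 5 2 1 / 5 1 2 3 4 6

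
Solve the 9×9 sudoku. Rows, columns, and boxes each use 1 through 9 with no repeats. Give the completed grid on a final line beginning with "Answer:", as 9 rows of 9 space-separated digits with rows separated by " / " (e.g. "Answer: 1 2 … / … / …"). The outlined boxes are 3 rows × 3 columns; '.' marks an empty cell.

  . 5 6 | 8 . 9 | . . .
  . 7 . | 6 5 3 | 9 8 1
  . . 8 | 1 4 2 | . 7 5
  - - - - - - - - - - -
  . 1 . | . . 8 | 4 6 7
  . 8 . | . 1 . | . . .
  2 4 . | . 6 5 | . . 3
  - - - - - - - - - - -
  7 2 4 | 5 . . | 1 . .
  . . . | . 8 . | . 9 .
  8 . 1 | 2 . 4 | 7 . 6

Step 1. [r1c8∈{2,3,4}] r1c8 is the only open cell in col 8 admitting 4. So r1c8=4.
Step 2. [r5c1∈{3,5,6,9}] across row 5, 6 lands solely at r5c1, so r5c1=6.
Step 3. [r5c6∈{7}] r5c6 is down to just 7 ⇒ r5c6=7.
Step 4. [r6c4∈{9}] r6c4 has the single candidate 9, so r6c4=9.
Step 5. [r4c4∈{3}] only 3 remains possible at r4c4. So r4c4=3.
Step 6. [r9c2∈{3,9}] in box 7, 9 fits only at r9c2 ⇒ r9c2=9.
Step 7. [r3c2∈{3}] only 3 remains possible at r3c2. So r3c2=3.
Step 8. [r7c8∈{3}] r7c8 has the single candidate 3. So r7c8=3.
Step 9. [r5c8∈{2,5}] in col 8, 2 fits only at r5c8 ⇒ r5c8=2.
Step 10. [r5c3∈{3,5,9}] r5c3 is the only open cell in row 5 admitting 3. So r5c3=3.
Step 11. [r8c3∈{5}] r8c3 has the single candidate 5. So r8c3=5.
Step 12. [r8c7∈{2}] r8c7 has the single candidate 2 ⇒ r8c7=2.
Step 13. [r3c1∈{9}] r3c1's peers cover all but 9. So r3c1=9.
Step 14. [r7c6∈{6}] r7c6's peers cover all but 6. So r7c6=6.
Step 15. [r6c3∈{7}] r6c3 is down to just 7 ⇒ r6c3=7.
Step 16. [r9c5∈{3}] r9c5 has the single candidate 3. So r9c5=3.
Step 17. [r4c1∈{5}] nothing but 5 survives at r4c1 ⇒ r4c1=5.
Step 18. [r7c9∈{8}] nothing but 8 survives at r7c9. So r7c9=8.
Step 19. [r8c6∈{1}] r8c6's peers cover all but 1. So r8c6=1.
Step 20. [r3c7∈{6}] r3c7's peers cover all but 6, so r3c7=6.
Step 21. [r5c4∈{4}] r5c4 has the single candidate 4. So r5c4=4.
Step 22. [r8c1∈{3}] r8c1 has the single candidate 3. So r8c1=3.
Step 23. [r8c9∈{4}] r8c9 is down to just 4, so r8c9=4.
Step 24. [r6c7∈{8}] nothing but 8 survives at r6c7, so r6c7=8.
Step 25. [r1c1∈{1}] r1c1 is down to just 1 ⇒ r1c1=1.
Step 26. [r7c5∈{9}] r7c5 is down to just 9, so r7c5=9.
Step 27. [r5c9∈{9}] r5c9 is down to just 9 ⇒ r5c9=9.
Step 28. [r2c1∈{4}] r2c1's peers cover all but 4, so r2c1=4.
Step 29. [r5c7∈{5}] nothing but 5 survives at r5c7, so r5c7=5.
Step 30. [r6c8∈{1}] nothing but 1 survives at r6c8. So r6c8=1.
Step 31. [r2c3∈{2}] nothing but 2 survives at r2c3, so r2c3=2.
Step 32. [r1c7∈{3}] only 3 remains possible at r1c7. So r1c7=3.
Step 33. [r8c2∈{6}] r8c2 is down to just 6 ⇒ r8c2=6.
Step 34. [r1c5∈{7}] r1c5's peers cover all but 7 ⇒ r1c5=7.
Step 35. [r9c8∈{5}] r9c8 has the single candidate 5 ⇒ r9c8=5.
Step 36. [r8c4∈{7}] only 7 remains possible at r8c4. So r8c4=7.
Step 37. [r4c5∈{2}] only 2 remains possible at r4c5, so r4c5=2.
Step 38. [r4c3∈{9}] nothing but 9 survives at r4c3. So r4c3=9.
Step 39. [r1c9∈{2}] only 2 remains possible at r1c9. So r1c9=2.

Answer: 1 5 6 8 7 9 3 4 2 / 4 7 2 6 5 3 9 8 1 / 9 3 8 1 4 2 6 7 5 / 5 1 9 3 2 8 4 6 7 / 6 8 3 4 1 7 5 2 9 / 2 4 7 9 6 5 8 1 3 / 7 2 4 5 9 6 1 3 8 / 3 6 5 7 8 1 2 9 4 / 8 9 1 2 3 4 7 5 6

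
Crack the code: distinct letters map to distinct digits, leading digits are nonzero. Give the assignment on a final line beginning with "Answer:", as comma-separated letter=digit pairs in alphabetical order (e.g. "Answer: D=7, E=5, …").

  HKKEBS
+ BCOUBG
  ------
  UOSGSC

Step 1. [col 1: S + G ≡ C (mod 10)] several values work for C in column 1 (S + G ≡ C (mod 10), carry-in 0); try C=2. So C=2.
Step 2. [col 1: S + G ≡ C (mod 10)] no forcing yet in column 1 (carry-in 0); G=3 is free and consistent — try it. So G=3.
Step 3. [col 1: S + G ≡ C (mod 10)] column 1 reads S+G+carry(0)=C with G=3, C=2; with digits 2,3 already taken and all letters distinct, the only value for S is 9, so S=9.
Step 4. [col 2: B + B ≡ S (mod 10)] in column 2 we have B+B≡S with carry-in 1; given S=9 and digits 2,3,9 already taken and all letters distinct, that pins B to 4 ⇒ B=4.
Step 5. [col 3: E + U ≡ G (mod 10)] column 3 (E + U ≡ G (mod 10), carry-in 0) doesn't pin U yet; pick U=6 and continue ⇒ U=6.
Step 6. [col 3: E + U ≡ G (mod 10)] column 3: given U=6, G=3, carry-in 0, and digits 2,3,4,6,9 already taken and all letters distinct, E+U≡G (mod 10) forces E=7, so E=7.
Step 7. [col 4: K + O ≡ S (mod 10)] no forcing yet in column 4 (carry-in 1); K=8 is free and consistent — try it, so K=8.
Step 8. [col 4: K + O ≡ S (mod 10)] from column 4 (K=8, S=9, carry-in 1, digits 2,3,4,6,7,8,9 already taken and all letters distinct): O must equal 0, so O=0.
Step 9. [col 6: H + B ≡ U (mod 10)] in column 6 we have H+B≡U with carry-in 1; given B=4, U=6 and digits 0,2,3,4,6,7,8,9 already taken and all letters distinct, that pins H to 1. So H=1.

Answer: B=4, C=2, E=7, G=3, H=1, K=8, O=0, S=9, U=6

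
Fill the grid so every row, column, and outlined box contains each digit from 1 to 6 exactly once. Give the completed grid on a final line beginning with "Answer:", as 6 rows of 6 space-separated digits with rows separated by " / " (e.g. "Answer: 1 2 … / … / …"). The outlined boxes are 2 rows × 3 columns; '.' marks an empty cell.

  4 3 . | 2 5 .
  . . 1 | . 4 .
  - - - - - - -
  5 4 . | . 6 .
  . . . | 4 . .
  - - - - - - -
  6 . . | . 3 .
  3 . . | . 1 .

Step 1. [r5c4∈{5}] r5c4 is down to just 5. So r5c4=5.
Step 2. [r4c5∈{2}] nothing but 2 survives at r4c5 ⇒ r4c5=2.
Step 3. [r1c3∈{6}] nothing but 6 survives at r1c3, so r1c3=6.
Step 4. [r3c4∈{1,3}] across col 4, 1 lands solely at r3c4. So r3c4=1.
Step 5. [r6c3∈{2,4,5}] in col 3, 5 fits only at r6c3 ⇒ r6c3=5.
Step 6. [r6c2∈{2}] only 2 remains possible at r6c2 ⇒ r6c2=2.
Step 7. [r3c6∈{3}] nothing but 3 survives at r3c6. So r3c6=3.
Step 8. [r2c6∈{6}] r2c6 is down to just 6, so r2c6=6.
Step 9. [r6c6∈{4}] r6c6 is down to just 4, so r6c6=4.
Step 10. [r5c2∈{1}] r5c2 has the single candidate 1, so r5c2=1.
Step 11. [r5c6∈{2}] nothing but 2 survives at r5c6. So r5c6=2.
Step 12. [r2c1∈{2}] nothing but 2 survives at r2c1. So r2c1=2.
Step 13. [r4c2∈{6}] r4c2's peers cover all but 6, so r4c2=6.
Step 14. [r2c4∈{3}] nothing but 3 survives at r2c4, so r2c4=3.
Step 15. [r3c3∈{2}] r3c3 has the single candidate 2. So r3c3=2.
Step 16. [r1c6∈{1}] r1c6 is down to just 1. So r1c6=1.
Step 17. [r4c3∈{3}] nothing but 3 survives at r4c3. So r4c3=3.
Step 18. [r4c1∈{1}] r4c1 has the single candidate 1, so r4c1=1.
Step 19. [r2c2∈{5}] r2c2 has the single candidate 5, so r2c2=5.
Step 20. [r5c3∈{4}] r5c3 has the single candidate 4 ⇒ r5c3=4.
Step 21. [r6c4∈{6}] r6c4's peers cover all but 6, so r6c4=6.
Step 22. [r4c6∈{5}] only 5 remains possible at r4c6 ⇒ r4c6=5.

Answer: 4 3 6 2 5 1 / 2 5 1 3 4 6 / 5 4 2 1 6 3 / 1 6 3 4 2 5 / 6 1 4 5 3 2 / 3 2 5 6 1 4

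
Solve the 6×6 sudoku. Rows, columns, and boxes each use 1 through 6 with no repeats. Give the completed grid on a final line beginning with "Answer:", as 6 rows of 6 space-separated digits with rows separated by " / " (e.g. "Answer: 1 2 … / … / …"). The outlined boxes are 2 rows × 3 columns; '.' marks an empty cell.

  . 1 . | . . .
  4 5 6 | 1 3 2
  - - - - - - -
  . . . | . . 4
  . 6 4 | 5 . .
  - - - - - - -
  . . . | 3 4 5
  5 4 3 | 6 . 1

Step 1. [r3c4∈{2}] r3c4's peers cover all but 2 ⇒ r3c4=2.
Step 2. [r4c1∈{1,2,3}] row 4 places 2 nowhere but r4c1, so r4c1=2.
Step 3. [r3c5∈{1,6}] row 3 places 6 nowhere but r3c5. So r3c5=6.
Step 4. [r5c2∈{2}] r5c2 is down to just 2 ⇒ r5c2=2.
Step 5. [r5c3∈{1}] r5c3 has the single candidate 1, so r5c3=1.
Step 6. [r1c1∈{3}] nothing but 3 survives at r1c1, so r1c1=3.
Step 7. [r1c3∈{2}] r1c3 is down to just 2 ⇒ r1c3=2.
Step 8. [r1c6∈{6}] r1c6 has the single candidate 6. So r1c6=6.
Step 9. [r4c6∈{3}] only 3 remains possible at r4c6. So r4c6=3.
Step 10. [r3c1∈{1}] r3c1 has the single candidate 1, so r3c1=1.
Step 11. [r3c2∈{3}] r3c2 is down to just 3 ⇒ r3c2=3.
Step 12. [r4c5∈{1}] r4c5's peers cover all but 1. So r4c5=1.
Step 13. [r6c5∈{2}] r6c5's peers cover all but 2 ⇒ r6c5=2.
Step 14. [r1c5∈{5}] only 5 remains possible at r1c5. So r1c5=5.
Step 15. [r5c1∈{6}] nothing but 6 survives at r5c1 ⇒ r5c1=6.
Step 16. [r3c3∈{5}] only 5 remains possible at r3c3. So r3c3=5.
Step 17. [r1c4∈{4}] r1c4 is down to just 4. So r1c4=4.

Answer: 3 1 2 4 5 6 / 4 5 6 1 3 2 / 1 3 5 2 6 4 / 2 6 4 5 1 3 / 6 2 1 3 4 5 / 5 4 3 6 2 1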